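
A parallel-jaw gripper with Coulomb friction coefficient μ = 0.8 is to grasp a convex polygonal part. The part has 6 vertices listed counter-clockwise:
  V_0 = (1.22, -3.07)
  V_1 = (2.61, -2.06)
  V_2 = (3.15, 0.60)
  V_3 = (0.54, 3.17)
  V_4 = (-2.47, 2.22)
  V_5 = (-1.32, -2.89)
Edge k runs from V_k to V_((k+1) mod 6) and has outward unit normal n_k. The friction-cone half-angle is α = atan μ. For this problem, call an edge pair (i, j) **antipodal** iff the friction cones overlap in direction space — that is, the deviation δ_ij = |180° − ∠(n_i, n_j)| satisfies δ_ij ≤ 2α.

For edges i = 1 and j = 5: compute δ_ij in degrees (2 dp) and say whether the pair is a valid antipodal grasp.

δ = 97.42°, invalid

α = atan 0.8 = 38.66°;  2α = 77.32°
edge 1: e_1 = (+0.54, +2.66);  n_1 = (+0.9800, -0.1989)
edge 5: e_5 = (+2.54, -0.18);  n_5 = (-0.0707, -0.9975)
∠(n_1, n_5) = 82.58°
δ = |180° − 82.58°| = 97.42°
97.42° > 2α = 77.32°  →  invalid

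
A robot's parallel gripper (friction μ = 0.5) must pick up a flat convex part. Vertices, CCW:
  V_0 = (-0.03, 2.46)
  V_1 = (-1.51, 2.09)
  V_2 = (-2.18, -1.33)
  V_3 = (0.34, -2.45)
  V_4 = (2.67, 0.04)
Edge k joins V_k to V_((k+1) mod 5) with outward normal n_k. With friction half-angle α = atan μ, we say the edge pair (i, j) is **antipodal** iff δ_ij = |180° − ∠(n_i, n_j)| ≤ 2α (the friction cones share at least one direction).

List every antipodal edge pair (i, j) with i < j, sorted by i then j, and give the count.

α = atan 0.5 = 26.57°;  2α = 53.13°
n_0 = (-0.2425, +0.9701)
n_1 = (-0.9813, +0.1923)
n_2 = (-0.4061, -0.9138)
n_3 = (+0.7302, -0.6833)
n_4 = (+0.6674, +0.7447)
  (0,1): δ = 115.12°  ·
  (0,2): δ = 38.00°  ✓
  (0,3): δ = 32.86°  ✓
  (0,4): δ = 124.09°  ·
  (1,2): δ = 102.88°  ·
  (1,3): δ = 32.01°  ✓
  (1,4): δ = 59.21°  ·
  (2,3): δ = 109.14°  ·
  (2,4): δ = 17.91°  ✓
  (3,4): δ = 88.77°  ·
antipodal pairs: 4

count = 4; pairs: (0,2), (0,3), (1,3), (2,4)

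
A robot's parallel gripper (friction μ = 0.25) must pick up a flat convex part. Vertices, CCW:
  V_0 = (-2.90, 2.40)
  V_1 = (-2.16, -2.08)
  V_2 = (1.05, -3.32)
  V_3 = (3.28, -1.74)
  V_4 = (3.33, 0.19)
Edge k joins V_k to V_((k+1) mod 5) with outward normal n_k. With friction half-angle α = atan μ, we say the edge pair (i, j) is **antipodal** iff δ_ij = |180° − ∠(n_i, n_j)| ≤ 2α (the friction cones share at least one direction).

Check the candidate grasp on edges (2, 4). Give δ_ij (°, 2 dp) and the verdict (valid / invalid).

δ = 54.85°, invalid

α = atan 0.25 = 14.04°;  2α = 28.07°
edge 2: e_2 = (+2.23, +1.58);  n_2 = (+0.5781, -0.8160)
edge 4: e_4 = (-6.23, +2.21);  n_4 = (+0.3343, +0.9425)
∠(n_2, n_4) = 125.15°
δ = |180° − 125.15°| = 54.85°
54.85° > 2α = 28.07°  →  invalid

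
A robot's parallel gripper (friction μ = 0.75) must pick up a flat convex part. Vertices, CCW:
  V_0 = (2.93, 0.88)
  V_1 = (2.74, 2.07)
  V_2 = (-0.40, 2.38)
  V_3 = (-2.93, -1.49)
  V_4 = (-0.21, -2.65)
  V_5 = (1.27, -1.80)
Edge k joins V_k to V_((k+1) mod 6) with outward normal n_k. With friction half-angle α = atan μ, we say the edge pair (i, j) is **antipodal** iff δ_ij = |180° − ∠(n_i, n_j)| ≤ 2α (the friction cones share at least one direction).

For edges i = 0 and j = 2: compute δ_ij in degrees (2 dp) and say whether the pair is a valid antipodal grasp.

α = atan 0.75 = 36.87°;  2α = 73.74°
edge 0: e_0 = (-0.19, +1.19);  n_0 = (+0.9875, +0.1577)
edge 2: e_2 = (-2.53, -3.87);  n_2 = (-0.8370, +0.5472)
∠(n_0, n_2) = 137.75°
δ = |180° − 137.75°| = 42.25°
42.25° ≤ 2α = 73.74°  →  valid

δ = 42.25°, valid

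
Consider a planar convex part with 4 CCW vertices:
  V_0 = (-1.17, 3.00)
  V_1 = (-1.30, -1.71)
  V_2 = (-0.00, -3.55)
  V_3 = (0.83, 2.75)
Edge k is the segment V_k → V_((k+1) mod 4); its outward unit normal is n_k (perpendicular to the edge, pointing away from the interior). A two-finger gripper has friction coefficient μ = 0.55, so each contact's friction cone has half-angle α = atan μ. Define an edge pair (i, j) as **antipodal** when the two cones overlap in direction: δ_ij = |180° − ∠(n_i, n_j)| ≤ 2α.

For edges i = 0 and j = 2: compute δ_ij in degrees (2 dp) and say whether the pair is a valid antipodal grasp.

α = atan 0.55 = 28.81°;  2α = 57.62°
edge 0: e_0 = (-0.13, -4.71);  n_0 = (-0.9996, +0.0276)
edge 2: e_2 = (+0.83, +6.30);  n_2 = (+0.9914, -0.1306)
∠(n_0, n_2) = 174.08°
δ = |180° − 174.08°| = 5.92°
5.92° ≤ 2α = 57.62°  →  valid

δ = 5.92°, valid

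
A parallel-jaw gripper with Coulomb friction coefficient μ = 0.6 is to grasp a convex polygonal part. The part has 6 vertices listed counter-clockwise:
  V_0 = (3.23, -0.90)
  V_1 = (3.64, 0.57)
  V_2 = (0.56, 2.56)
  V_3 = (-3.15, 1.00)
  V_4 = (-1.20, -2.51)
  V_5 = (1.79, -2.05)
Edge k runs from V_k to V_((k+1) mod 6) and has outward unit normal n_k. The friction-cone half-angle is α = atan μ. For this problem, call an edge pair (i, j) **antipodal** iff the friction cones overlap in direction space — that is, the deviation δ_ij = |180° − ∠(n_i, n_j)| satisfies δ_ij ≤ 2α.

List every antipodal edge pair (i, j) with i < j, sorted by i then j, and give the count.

count = 6; pairs: (0,2), (0,3), (1,3), (1,4), (2,4), (2,5)

α = atan 0.6 = 30.96°;  2α = 61.93°
n_0 = (+0.9632, -0.2687)
n_1 = (+0.5427, +0.8399)
n_2 = (-0.3876, +0.9218)
n_3 = (-0.8742, -0.4856)
n_4 = (+0.1521, -0.9884)
n_5 = (+0.6240, -0.7814)
  (0,1): δ = 107.28°  ·
  (0,2): δ = 51.61°  ✓
  (0,3): δ = 44.64°  ✓
  (0,4): δ = 114.33°  ·
  (0,5): δ = 144.20°  ·
  (1,2): δ = 124.33°  ·
  (1,3): δ = 28.08°  ✓
  (1,4): δ = 41.61°  ✓
  (1,5): δ = 71.48°  ·
  (2,3): δ = 83.75°  ·
  (2,4): δ = 14.06°  ✓
  (2,5): δ = 15.81°  ✓
  (3,4): δ = 110.31°  ·
  (3,5): δ = 80.44°  ·
  (4,5): δ = 150.13°  ·
antipodal pairs: 6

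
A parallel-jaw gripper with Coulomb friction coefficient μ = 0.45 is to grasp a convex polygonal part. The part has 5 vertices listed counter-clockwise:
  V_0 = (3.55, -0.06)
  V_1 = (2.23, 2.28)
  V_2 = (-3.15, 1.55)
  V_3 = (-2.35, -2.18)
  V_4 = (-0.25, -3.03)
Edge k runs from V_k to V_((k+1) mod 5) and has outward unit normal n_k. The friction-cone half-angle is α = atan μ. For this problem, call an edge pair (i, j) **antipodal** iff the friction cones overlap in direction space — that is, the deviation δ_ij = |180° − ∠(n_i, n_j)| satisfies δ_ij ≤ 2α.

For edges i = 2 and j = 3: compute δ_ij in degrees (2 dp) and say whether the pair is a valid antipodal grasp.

δ = 124.14°, invalid

α = atan 0.45 = 24.23°;  2α = 48.46°
edge 2: e_2 = (+0.80, -3.73);  n_2 = (-0.9778, -0.2097)
edge 3: e_3 = (+2.10, -0.85);  n_3 = (-0.3752, -0.9269)
∠(n_2, n_3) = 55.86°
δ = |180° − 55.86°| = 124.14°
124.14° > 2α = 48.46°  →  invalid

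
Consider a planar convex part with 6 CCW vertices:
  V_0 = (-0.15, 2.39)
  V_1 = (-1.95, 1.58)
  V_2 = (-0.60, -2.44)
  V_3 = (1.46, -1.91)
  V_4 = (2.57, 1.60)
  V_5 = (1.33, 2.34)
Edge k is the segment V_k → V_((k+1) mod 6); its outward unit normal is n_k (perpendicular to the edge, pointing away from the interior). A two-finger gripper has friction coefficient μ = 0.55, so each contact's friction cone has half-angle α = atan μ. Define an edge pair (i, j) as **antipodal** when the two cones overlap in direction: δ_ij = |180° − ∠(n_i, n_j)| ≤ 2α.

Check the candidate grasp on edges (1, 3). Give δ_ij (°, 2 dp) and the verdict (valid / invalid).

δ = 36.11°, valid

α = atan 0.55 = 28.81°;  2α = 57.62°
edge 1: e_1 = (+1.35, -4.02);  n_1 = (-0.9480, -0.3183)
edge 3: e_3 = (+1.11, +3.51);  n_3 = (+0.9535, -0.3015)
∠(n_1, n_3) = 143.89°
δ = |180° − 143.89°| = 36.11°
36.11° ≤ 2α = 57.62°  →  valid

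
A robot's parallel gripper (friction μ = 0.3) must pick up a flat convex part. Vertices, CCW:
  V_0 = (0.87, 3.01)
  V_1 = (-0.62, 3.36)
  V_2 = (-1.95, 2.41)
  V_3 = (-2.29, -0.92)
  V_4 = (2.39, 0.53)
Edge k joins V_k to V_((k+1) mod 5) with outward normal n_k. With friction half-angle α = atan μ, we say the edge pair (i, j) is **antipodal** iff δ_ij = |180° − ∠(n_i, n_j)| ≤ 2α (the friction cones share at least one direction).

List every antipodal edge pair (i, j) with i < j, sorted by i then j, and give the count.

count = 2; pairs: (0,3), (1,3)

α = atan 0.3 = 16.70°;  2α = 33.40°
n_0 = (+0.2287, +0.9735)
n_1 = (-0.5812, +0.8137)
n_2 = (-0.9948, +0.1016)
n_3 = (+0.2959, -0.9552)
n_4 = (+0.8526, +0.5226)
  (0,1): δ = 131.24°  ·
  (0,2): δ = 82.61°  ·
  (0,3): δ = 30.43°  ✓
  (0,4): δ = 134.72°  ·
  (1,2): δ = 131.37°  ·
  (1,3): δ = 18.32°  ✓
  (1,4): δ = 85.97°  ·
  (2,3): δ = 66.96°  ·
  (2,4): δ = 37.33°  ·
  (3,4): δ = 75.71°  ·
antipodal pairs: 2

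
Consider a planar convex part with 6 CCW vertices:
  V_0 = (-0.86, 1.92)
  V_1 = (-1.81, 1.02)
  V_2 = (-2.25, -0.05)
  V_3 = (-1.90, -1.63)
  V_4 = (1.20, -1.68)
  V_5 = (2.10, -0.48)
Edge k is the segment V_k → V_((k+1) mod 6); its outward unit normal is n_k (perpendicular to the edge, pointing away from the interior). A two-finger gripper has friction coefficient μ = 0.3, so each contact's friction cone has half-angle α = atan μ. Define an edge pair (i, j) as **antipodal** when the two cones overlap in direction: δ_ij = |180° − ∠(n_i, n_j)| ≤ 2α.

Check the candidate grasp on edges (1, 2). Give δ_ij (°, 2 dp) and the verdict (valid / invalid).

δ = 145.16°, invalid

α = atan 0.3 = 16.70°;  2α = 33.40°
edge 1: e_1 = (-0.44, -1.07);  n_1 = (-0.9249, +0.3803)
edge 2: e_2 = (+0.35, -1.58);  n_2 = (-0.9763, -0.2163)
∠(n_1, n_2) = 34.84°
δ = |180° − 34.84°| = 145.16°
145.16° > 2α = 33.40°  →  invalid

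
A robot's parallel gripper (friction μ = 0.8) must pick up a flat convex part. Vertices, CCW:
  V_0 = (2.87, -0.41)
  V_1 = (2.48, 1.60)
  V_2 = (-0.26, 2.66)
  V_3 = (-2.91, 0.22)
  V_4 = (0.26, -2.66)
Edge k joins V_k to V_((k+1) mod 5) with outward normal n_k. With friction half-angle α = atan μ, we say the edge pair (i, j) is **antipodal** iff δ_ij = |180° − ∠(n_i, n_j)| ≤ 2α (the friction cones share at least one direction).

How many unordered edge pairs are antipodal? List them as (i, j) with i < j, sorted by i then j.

count = 5; pairs: (0,2), (0,3), (1,3), (1,4), (2,4)

α = atan 0.8 = 38.66°;  2α = 77.32°
n_0 = (+0.9817, +0.1905)
n_1 = (+0.3608, +0.9326)
n_2 = (-0.6774, +0.7357)
n_3 = (-0.6724, -0.7402)
n_4 = (+0.6529, -0.7574)
  (0,1): δ = 122.13°  ·
  (0,2): δ = 58.34°  ✓
  (0,3): δ = 36.76°  ✓
  (0,4): δ = 119.78°  ·
  (1,2): δ = 116.21°  ·
  (1,3): δ = 21.11°  ✓
  (1,4): δ = 61.91°  ✓
  (2,3): δ = 84.89°  ·
  (2,4): δ = 1.87°  ✓
  (3,4): δ = 96.98°  ·
antipodal pairs: 5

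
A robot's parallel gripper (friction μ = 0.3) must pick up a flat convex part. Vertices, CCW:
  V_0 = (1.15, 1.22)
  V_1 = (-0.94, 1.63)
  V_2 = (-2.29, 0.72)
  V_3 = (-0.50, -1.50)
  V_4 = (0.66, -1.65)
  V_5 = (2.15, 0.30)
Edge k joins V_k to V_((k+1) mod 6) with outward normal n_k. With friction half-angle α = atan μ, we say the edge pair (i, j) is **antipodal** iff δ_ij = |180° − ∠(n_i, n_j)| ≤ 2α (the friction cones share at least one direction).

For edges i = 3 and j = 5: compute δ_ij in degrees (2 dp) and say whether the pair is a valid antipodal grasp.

α = atan 0.3 = 16.70°;  2α = 33.40°
edge 3: e_3 = (+1.16, -0.15);  n_3 = (-0.1282, -0.9917)
edge 5: e_5 = (-1.00, +0.92);  n_5 = (+0.6771, +0.7359)
∠(n_3, n_5) = 144.75°
δ = |180° − 144.75°| = 35.25°
35.25° > 2α = 33.40°  →  invalid

δ = 35.25°, invalid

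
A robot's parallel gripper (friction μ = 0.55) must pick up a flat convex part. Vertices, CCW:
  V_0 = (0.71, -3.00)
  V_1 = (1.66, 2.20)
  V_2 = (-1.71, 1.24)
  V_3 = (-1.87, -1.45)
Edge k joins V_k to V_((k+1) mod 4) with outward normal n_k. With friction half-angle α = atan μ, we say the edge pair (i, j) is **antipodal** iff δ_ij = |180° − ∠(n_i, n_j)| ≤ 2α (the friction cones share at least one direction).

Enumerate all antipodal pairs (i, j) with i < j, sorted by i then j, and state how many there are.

α = atan 0.55 = 28.81°;  2α = 57.62°
n_0 = (+0.9837, -0.1797)
n_1 = (-0.2740, +0.9617)
n_2 = (-0.9982, +0.0594)
n_3 = (-0.5150, -0.8572)
  (0,1): δ = 63.75°  ·
  (0,2): δ = 6.95°  ✓
  (0,3): δ = 69.36°  ·
  (1,2): δ = 109.30°  ·
  (1,3): δ = 46.90°  ✓
  (2,3): δ = 117.59°  ·
antipodal pairs: 2

count = 2; pairs: (0,2), (1,3)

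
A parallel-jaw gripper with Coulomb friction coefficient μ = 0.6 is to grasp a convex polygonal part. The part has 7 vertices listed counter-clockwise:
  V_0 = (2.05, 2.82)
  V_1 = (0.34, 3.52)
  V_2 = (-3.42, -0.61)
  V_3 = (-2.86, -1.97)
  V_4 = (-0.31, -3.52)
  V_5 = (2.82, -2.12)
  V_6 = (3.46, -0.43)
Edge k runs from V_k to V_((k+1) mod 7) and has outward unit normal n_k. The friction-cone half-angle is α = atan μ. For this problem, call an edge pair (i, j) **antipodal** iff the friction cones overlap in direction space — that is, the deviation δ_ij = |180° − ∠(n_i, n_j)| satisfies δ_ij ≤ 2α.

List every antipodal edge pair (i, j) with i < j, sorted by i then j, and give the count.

α = atan 0.6 = 30.96°;  2α = 61.93°
n_0 = (+0.3788, +0.9255)
n_1 = (-0.7395, +0.6732)
n_2 = (-0.9247, -0.3807)
n_3 = (-0.5194, -0.8545)
n_4 = (+0.4083, -0.9128)
n_5 = (+0.9352, -0.3542)
n_6 = (+0.9174, +0.3980)
  (0,1): δ = 110.05°  ·
  (0,2): δ = 45.36°  ✓
  (0,3): δ = 9.03°  ✓
  (0,4): δ = 46.36°  ✓
  (0,5): δ = 91.52°  ·
  (0,6): δ = 135.72°  ·
  (1,2): δ = 115.30°  ·
  (1,3): δ = 78.98°  ·
  (1,4): δ = 23.59°  ✓
  (1,5): δ = 21.57°  ✓
  (1,6): δ = 65.77°  ·
  (2,3): δ = 143.67°  ·
  (2,4): δ = 88.28°  ·
  (2,5): δ = 43.12°  ✓
  (2,6): δ = 1.07°  ✓
  (3,4): δ = 124.61°  ·
  (3,5): δ = 79.45°  ·
  (3,6): δ = 35.25°  ✓
  (4,5): δ = 134.84°  ·
  (4,6): δ = 90.64°  ·
  (5,6): δ = 135.80°  ·
antipodal pairs: 8

count = 8; pairs: (0,2), (0,3), (0,4), (1,4), (1,5), (2,5), (2,6), (3,6)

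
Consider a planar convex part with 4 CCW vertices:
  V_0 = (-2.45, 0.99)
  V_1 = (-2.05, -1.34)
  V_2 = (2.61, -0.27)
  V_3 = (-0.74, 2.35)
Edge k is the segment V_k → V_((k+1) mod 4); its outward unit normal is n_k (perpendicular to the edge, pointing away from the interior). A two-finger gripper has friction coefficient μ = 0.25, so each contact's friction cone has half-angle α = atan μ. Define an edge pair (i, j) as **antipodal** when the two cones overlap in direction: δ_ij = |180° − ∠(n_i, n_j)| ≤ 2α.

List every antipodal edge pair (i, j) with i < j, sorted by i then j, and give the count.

α = atan 0.25 = 14.04°;  2α = 28.07°
n_0 = (-0.9856, -0.1692)
n_1 = (+0.2238, -0.9746)
n_2 = (+0.6161, +0.7877)
n_3 = (-0.6225, +0.7827)
  (0,1): δ = 86.81°  ·
  (0,2): δ = 42.23°  ·
  (0,3): δ = 118.75°  ·
  (1,2): δ = 50.96°  ·
  (1,3): δ = 25.56°  ✓
  (2,3): δ = 103.48°  ·
antipodal pairs: 1

count = 1; pairs: (1,3)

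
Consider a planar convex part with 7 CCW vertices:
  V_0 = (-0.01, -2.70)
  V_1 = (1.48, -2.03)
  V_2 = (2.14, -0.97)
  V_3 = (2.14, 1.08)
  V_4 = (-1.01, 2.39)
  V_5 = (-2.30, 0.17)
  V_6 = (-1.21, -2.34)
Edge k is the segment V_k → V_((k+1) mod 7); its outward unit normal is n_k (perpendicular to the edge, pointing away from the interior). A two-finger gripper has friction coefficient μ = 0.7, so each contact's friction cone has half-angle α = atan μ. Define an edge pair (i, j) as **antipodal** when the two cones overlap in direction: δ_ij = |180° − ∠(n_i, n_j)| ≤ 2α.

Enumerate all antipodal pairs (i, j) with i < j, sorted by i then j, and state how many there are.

count = 8; pairs: (0,3), (0,4), (1,4), (1,5), (2,4), (2,5), (3,5), (3,6)

α = atan 0.7 = 34.99°;  2α = 69.98°
n_0 = (+0.4101, -0.9120)
n_1 = (+0.8489, -0.5286)
n_2 = (+1.0000, -0.0000)
n_3 = (+0.3840, +0.9233)
n_4 = (-0.8646, +0.5024)
n_5 = (-0.9172, -0.3983)
n_6 = (-0.2873, -0.9578)
  (0,1): δ = 146.12°  ·
  (0,2): δ = 114.21°  ·
  (0,3): δ = 46.79°  ✓
  (0,4): δ = 35.63°  ✓
  (0,5): δ = 89.26°  ·
  (0,6): δ = 139.09°  ·
  (1,2): δ = 148.09°  ·
  (1,3): δ = 80.67°  ·
  (1,4): δ = 1.75°  ✓
  (1,5): δ = 55.38°  ✓
  (1,6): δ = 105.21°  ·
  (2,3): δ = 112.58°  ·
  (2,4): δ = 30.16°  ✓
  (2,5): δ = 23.47°  ✓
  (2,6): δ = 73.30°  ·
  (3,4): δ = 97.58°  ·
  (3,5): δ = 43.95°  ✓
  (3,6): δ = 5.88°  ✓
  (4,5): δ = 126.37°  ·
  (4,6): δ = 76.54°  ·
  (5,6): δ = 130.17°  ·
antipodal pairs: 8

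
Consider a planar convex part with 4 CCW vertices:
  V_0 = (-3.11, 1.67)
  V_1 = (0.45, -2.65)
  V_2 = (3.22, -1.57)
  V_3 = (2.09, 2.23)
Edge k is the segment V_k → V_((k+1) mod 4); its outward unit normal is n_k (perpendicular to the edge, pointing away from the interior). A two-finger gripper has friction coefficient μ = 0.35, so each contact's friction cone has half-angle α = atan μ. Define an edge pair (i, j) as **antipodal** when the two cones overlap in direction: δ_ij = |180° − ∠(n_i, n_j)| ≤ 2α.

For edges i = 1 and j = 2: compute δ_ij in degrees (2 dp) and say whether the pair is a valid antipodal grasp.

α = atan 0.35 = 19.29°;  2α = 38.58°
edge 1: e_1 = (+2.77, +1.08);  n_1 = (+0.3633, -0.9317)
edge 2: e_2 = (-1.13, +3.80);  n_2 = (+0.9585, +0.2850)
∠(n_1, n_2) = 85.26°
δ = |180° − 85.26°| = 94.74°
94.74° > 2α = 38.58°  →  invalid

δ = 94.74°, invalid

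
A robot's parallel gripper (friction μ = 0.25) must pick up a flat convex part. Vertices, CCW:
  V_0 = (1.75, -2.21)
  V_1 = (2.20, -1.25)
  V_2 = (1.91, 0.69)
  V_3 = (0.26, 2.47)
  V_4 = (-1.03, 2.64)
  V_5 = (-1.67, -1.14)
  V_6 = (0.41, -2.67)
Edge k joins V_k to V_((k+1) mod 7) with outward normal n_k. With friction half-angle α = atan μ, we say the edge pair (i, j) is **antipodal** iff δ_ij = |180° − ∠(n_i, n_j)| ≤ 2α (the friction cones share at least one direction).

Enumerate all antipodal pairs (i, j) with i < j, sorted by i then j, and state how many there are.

count = 4; pairs: (0,4), (1,4), (2,5), (3,6)

α = atan 0.25 = 14.04°;  2α = 28.07°
n_0 = (+0.9055, -0.4244)
n_1 = (+0.9890, +0.1478)
n_2 = (+0.7334, +0.6798)
n_3 = (+0.1307, +0.9914)
n_4 = (-0.9860, +0.1669)
n_5 = (-0.5925, -0.8055)
n_6 = (+0.3247, -0.9458)
  (0,1): δ = 146.38°  ·
  (0,2): δ = 112.06°  ·
  (0,3): δ = 72.39°  ·
  (0,4): δ = 15.51°  ✓
  (0,5): δ = 78.78°  ·
  (0,6): δ = 134.06°  ·
  (1,2): δ = 145.67°  ·
  (1,3): δ = 106.01°  ·
  (1,4): δ = 18.11°  ✓
  (1,5): δ = 45.16°  ·
  (1,6): δ = 100.44°  ·
  (2,3): δ = 140.34°  ·
  (2,4): δ = 52.44°  ·
  (2,5): δ = 10.83°  ✓
  (2,6): δ = 66.12°  ·
  (3,4): δ = 92.10°  ·
  (3,5): δ = 28.83°  ·
  (3,6): δ = 26.45°  ✓
  (4,5): δ = 116.73°  ·
  (4,6): δ = 61.44°  ·
  (5,6): δ = 124.72°  ·
antipodal pairs: 4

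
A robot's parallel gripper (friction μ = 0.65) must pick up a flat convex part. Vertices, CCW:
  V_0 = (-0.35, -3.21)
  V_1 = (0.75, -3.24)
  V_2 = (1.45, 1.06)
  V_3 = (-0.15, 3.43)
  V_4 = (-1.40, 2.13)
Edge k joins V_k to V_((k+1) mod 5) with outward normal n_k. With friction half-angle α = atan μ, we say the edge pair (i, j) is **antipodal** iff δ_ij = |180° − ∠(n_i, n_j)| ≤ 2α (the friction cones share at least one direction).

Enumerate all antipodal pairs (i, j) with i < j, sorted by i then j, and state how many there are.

count = 5; pairs: (0,2), (0,3), (1,3), (1,4), (2,4)

α = atan 0.65 = 33.02°;  2α = 66.05°
n_0 = (-0.0273, -0.9996)
n_1 = (+0.9870, -0.1607)
n_2 = (+0.8288, +0.5595)
n_3 = (-0.7208, +0.6931)
n_4 = (-0.9812, -0.1929)
  (0,1): δ = 97.68°  ·
  (0,2): δ = 54.41°  ✓
  (0,3): δ = 47.69°  ✓
  (0,4): δ = 102.69°  ·
  (1,2): δ = 136.73°  ·
  (1,3): δ = 34.63°  ✓
  (1,4): δ = 20.37°  ✓
  (2,3): δ = 77.90°  ·
  (2,4): δ = 22.90°  ✓
  (3,4): δ = 125.00°  ·
antipodal pairs: 5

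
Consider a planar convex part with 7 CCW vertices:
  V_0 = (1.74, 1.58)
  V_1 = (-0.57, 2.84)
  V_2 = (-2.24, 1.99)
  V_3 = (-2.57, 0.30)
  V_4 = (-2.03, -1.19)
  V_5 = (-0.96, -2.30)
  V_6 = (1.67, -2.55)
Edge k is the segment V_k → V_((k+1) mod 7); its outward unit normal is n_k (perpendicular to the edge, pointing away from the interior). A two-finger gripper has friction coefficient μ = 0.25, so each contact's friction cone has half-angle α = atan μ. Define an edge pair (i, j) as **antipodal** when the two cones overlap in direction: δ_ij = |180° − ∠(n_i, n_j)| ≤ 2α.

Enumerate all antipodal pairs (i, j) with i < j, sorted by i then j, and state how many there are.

count = 4; pairs: (0,4), (0,5), (2,6), (3,6)

α = atan 0.25 = 14.04°;  2α = 28.07°
n_0 = (+0.4789, +0.8779)
n_1 = (-0.4536, +0.8912)
n_2 = (-0.9815, +0.1916)
n_3 = (-0.9402, -0.3407)
n_4 = (-0.7200, -0.6940)
n_5 = (-0.0946, -0.9955)
n_6 = (+0.9999, -0.0169)
  (0,1): δ = 124.41°  ·
  (0,2): δ = 72.44°  ·
  (0,3): δ = 41.47°  ·
  (0,4): δ = 17.44°  ✓
  (0,5): δ = 23.18°  ✓
  (0,6): δ = 117.64°  ·
  (1,2): δ = 128.02°  ·
  (1,3): δ = 97.05°  ·
  (1,4): δ = 73.03°  ·
  (1,5): δ = 32.41°  ·
  (1,6): δ = 62.05°  ·
  (2,3): δ = 149.03°  ·
  (2,4): δ = 125.00°  ·
  (2,5): δ = 84.38°  ·
  (2,6): δ = 10.08°  ✓
  (3,4): δ = 155.97°  ·
  (3,5): δ = 115.35°  ·
  (3,6): δ = 20.89°  ✓
  (4,5): δ = 139.38°  ·
  (4,6): δ = 44.92°  ·
  (5,6): δ = 85.54°  ·
antipodal pairs: 4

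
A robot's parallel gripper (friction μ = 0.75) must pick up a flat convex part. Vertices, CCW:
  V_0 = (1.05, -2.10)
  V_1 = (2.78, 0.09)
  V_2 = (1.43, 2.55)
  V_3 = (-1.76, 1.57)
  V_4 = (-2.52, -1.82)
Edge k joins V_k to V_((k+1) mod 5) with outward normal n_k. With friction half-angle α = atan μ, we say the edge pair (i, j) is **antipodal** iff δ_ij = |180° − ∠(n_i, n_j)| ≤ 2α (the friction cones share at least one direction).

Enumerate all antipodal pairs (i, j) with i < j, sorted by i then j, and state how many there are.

count = 5; pairs: (0,2), (0,3), (1,3), (1,4), (2,4)

α = atan 0.75 = 36.87°;  2α = 73.74°
n_0 = (+0.7847, -0.6199)
n_1 = (+0.8767, +0.4811)
n_2 = (-0.2937, +0.9559)
n_3 = (-0.9758, +0.2188)
n_4 = (-0.0782, -0.9969)
  (0,1): δ = 112.94°  ·
  (0,2): δ = 34.62°  ✓
  (0,3): δ = 25.67°  ✓
  (0,4): δ = 123.82°  ·
  (1,2): δ = 101.68°  ·
  (1,3): δ = 41.39°  ✓
  (1,4): δ = 56.76°  ✓
  (2,3): δ = 119.71°  ·
  (2,4): δ = 21.56°  ✓
  (3,4): δ = 81.85°  ·
antipodal pairs: 5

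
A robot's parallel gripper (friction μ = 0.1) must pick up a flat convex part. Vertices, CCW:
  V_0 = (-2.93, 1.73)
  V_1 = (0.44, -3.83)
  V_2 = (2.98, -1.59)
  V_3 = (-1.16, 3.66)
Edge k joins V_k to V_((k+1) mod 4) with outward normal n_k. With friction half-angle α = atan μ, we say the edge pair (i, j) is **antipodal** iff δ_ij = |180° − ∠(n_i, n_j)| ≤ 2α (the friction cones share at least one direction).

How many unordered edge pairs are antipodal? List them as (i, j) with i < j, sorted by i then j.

α = atan 0.1 = 5.71°;  2α = 11.42°
n_0 = (-0.8552, -0.5183)
n_1 = (+0.6614, -0.7500)
n_2 = (+0.7852, +0.6192)
n_3 = (-0.7370, +0.6759)
  (0,1): δ = 79.81°  ·
  (0,2): δ = 7.04°  ✓
  (0,3): δ = 106.26°  ·
  (1,2): δ = 93.15°  ·
  (1,3): δ = 6.07°  ✓
  (2,3): δ = 80.78°  ·
antipodal pairs: 2

count = 2; pairs: (0,2), (1,3)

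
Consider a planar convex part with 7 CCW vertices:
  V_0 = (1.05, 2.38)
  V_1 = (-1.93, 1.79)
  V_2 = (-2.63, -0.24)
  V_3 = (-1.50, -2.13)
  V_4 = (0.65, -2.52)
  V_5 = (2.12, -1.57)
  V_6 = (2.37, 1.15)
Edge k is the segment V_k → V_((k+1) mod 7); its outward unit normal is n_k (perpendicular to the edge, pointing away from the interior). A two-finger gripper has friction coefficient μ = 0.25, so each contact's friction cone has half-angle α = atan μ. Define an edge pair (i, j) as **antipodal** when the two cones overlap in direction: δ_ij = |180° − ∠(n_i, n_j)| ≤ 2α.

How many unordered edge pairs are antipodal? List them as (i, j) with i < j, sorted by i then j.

α = atan 0.25 = 14.04°;  2α = 28.07°
n_0 = (-0.1942, +0.9810)
n_1 = (-0.9454, +0.3260)
n_2 = (-0.8583, -0.5132)
n_3 = (-0.1785, -0.9839)
n_4 = (+0.5428, -0.8399)
n_5 = (+0.9958, -0.0915)
n_6 = (+0.6817, +0.7316)
  (0,1): δ = 120.22°  ·
  (0,2): δ = 70.32°  ·
  (0,3): δ = 21.48°  ✓
  (0,4): δ = 21.67°  ✓
  (0,5): δ = 73.55°  ·
  (0,6): δ = 125.82°  ·
  (1,2): δ = 130.10°  ·
  (1,3): δ = 81.26°  ·
  (1,4): δ = 38.10°  ·
  (1,5): δ = 13.77°  ✓
  (1,6): δ = 66.05°  ·
  (2,3): δ = 131.16°  ·
  (2,4): δ = 88.00°  ·
  (2,5): δ = 36.13°  ·
  (2,6): δ = 16.15°  ✓
  (3,4): δ = 136.85°  ·
  (3,5): δ = 84.97°  ·
  (3,6): δ = 32.70°  ·
  (4,5): δ = 128.12°  ·
  (4,6): δ = 75.85°  ·
  (5,6): δ = 127.73°  ·
antipodal pairs: 4

count = 4; pairs: (0,3), (0,4), (1,5), (2,6)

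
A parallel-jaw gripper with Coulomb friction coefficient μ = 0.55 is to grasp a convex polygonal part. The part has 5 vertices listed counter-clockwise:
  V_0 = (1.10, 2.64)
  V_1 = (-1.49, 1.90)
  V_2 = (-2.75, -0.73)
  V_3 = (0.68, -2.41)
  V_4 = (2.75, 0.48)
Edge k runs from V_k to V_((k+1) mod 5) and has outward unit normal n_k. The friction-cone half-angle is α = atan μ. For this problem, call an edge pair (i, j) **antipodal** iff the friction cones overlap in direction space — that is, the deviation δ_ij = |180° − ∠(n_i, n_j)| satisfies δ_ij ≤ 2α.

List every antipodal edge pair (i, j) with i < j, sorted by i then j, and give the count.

count = 4; pairs: (0,2), (0,3), (1,3), (2,4)

α = atan 0.55 = 28.81°;  2α = 57.62°
n_0 = (-0.2747, +0.9615)
n_1 = (-0.9018, +0.4321)
n_2 = (-0.4399, -0.8981)
n_3 = (+0.8130, -0.5823)
n_4 = (+0.7947, +0.6070)
  (0,1): δ = 131.54°  ·
  (0,2): δ = 42.04°  ✓
  (0,3): δ = 38.44°  ✓
  (0,4): δ = 111.43°  ·
  (1,2): δ = 90.50°  ·
  (1,3): δ = 10.01°  ✓
  (1,4): δ = 62.97°  ·
  (2,3): δ = 99.52°  ·
  (2,4): δ = 26.53°  ✓
  (3,4): δ = 107.01°  ·
antipodal pairs: 4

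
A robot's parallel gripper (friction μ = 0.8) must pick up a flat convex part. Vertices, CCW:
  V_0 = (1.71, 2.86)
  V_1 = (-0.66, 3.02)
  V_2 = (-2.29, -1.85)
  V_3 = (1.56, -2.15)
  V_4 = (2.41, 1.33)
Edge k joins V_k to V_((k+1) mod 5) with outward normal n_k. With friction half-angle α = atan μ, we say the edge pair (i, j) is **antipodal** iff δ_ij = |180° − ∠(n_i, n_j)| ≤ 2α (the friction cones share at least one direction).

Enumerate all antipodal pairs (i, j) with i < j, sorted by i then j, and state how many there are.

α = atan 0.8 = 38.66°;  2α = 77.32°
n_0 = (+0.0674, +0.9977)
n_1 = (-0.9483, +0.3174)
n_2 = (-0.0777, -0.9970)
n_3 = (+0.9714, -0.2373)
n_4 = (+0.9093, +0.4160)
  (0,1): δ = 104.64°  ·
  (0,2): δ = 0.59°  ✓
  (0,3): δ = 80.14°  ·
  (0,4): δ = 118.45°  ·
  (1,2): δ = 75.95°  ✓
  (1,3): δ = 4.78°  ✓
  (1,4): δ = 43.09°  ✓
  (2,3): δ = 99.27°  ·
  (2,4): δ = 60.96°  ✓
  (3,4): δ = 141.69°  ·
antipodal pairs: 5

count = 5; pairs: (0,2), (1,2), (1,3), (1,4), (2,4)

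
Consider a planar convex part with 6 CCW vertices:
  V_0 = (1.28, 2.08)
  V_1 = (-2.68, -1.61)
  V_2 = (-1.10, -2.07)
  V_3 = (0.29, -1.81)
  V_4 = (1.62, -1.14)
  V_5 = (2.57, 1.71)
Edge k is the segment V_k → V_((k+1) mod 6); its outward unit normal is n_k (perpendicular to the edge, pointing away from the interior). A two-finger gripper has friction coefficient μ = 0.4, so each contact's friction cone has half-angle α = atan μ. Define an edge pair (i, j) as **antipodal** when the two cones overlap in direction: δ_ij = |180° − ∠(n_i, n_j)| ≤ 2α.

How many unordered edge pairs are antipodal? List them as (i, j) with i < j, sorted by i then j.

count = 6; pairs: (0,2), (0,3), (0,4), (1,5), (2,5), (3,5)

α = atan 0.4 = 21.80°;  2α = 43.60°
n_0 = (-0.6817, +0.7316)
n_1 = (-0.2795, -0.9601)
n_2 = (+0.1839, -0.9830)
n_3 = (+0.4499, -0.8931)
n_4 = (+0.9487, -0.3162)
n_5 = (+0.2757, +0.9612)
  (0,1): δ = 59.21°  ·
  (0,2): δ = 32.38°  ✓
  (0,3): δ = 16.24°  ✓
  (0,4): δ = 28.59°  ✓
  (0,5): δ = 121.02°  ·
  (1,2): δ = 153.17°  ·
  (1,3): δ = 137.03°  ·
  (1,4): δ = 92.20°  ·
  (1,5): δ = 0.23°  ✓
  (2,3): δ = 163.86°  ·
  (2,4): δ = 119.03°  ·
  (2,5): δ = 26.60°  ✓
  (3,4): δ = 135.17°  ·
  (3,5): δ = 42.74°  ✓
  (4,5): δ = 87.57°  ·
antipodal pairs: 6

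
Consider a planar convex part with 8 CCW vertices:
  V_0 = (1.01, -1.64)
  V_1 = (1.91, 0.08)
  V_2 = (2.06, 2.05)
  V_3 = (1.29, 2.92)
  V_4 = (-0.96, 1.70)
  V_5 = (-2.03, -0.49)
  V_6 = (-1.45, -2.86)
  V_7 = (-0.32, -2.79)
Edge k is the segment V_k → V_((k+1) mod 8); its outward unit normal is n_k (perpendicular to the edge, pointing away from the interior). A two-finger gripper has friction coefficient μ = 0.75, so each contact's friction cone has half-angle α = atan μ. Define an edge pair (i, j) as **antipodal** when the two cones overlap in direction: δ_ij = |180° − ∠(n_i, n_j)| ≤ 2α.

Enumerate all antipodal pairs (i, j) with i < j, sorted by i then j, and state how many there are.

count = 14; pairs: (0,3), (0,4), (0,5), (1,3), (1,4), (1,5), (2,4), (2,5), (2,6), (3,6), (3,7), (4,6), (4,7), (5,7)

α = atan 0.75 = 36.87°;  2α = 73.74°
n_0 = (+0.8860, -0.4636)
n_1 = (+0.9971, -0.0759)
n_2 = (+0.7488, +0.6628)
n_3 = (-0.4767, +0.8791)
n_4 = (-0.8985, +0.4390)
n_5 = (-0.9713, -0.2377)
n_6 = (+0.0618, -0.9981)
n_7 = (+0.6541, -0.7564)
  (0,1): δ = 156.73°  ·
  (0,2): δ = 110.87°  ·
  (0,3): δ = 33.91°  ✓
  (0,4): δ = 1.58°  ✓
  (0,5): δ = 41.37°  ✓
  (0,6): δ = 121.17°  ·
  (0,7): δ = 158.47°  ·
  (1,2): δ = 134.14°  ·
  (1,3): δ = 57.18°  ✓
  (1,4): δ = 21.69°  ✓
  (1,5): δ = 18.11°  ✓
  (1,6): δ = 97.90°  ·
  (1,7): δ = 135.20°  ·
  (2,3): δ = 103.04°  ·
  (2,4): δ = 67.55°  ✓
  (2,5): δ = 27.76°  ✓
  (2,6): δ = 52.03°  ✓
  (2,7): δ = 89.34°  ·
  (3,4): δ = 144.51°  ·
  (3,5): δ = 104.72°  ·
  (3,6): δ = 24.92°  ✓
  (3,7): δ = 12.38°  ✓
  (4,5): δ = 140.21°  ·
  (4,6): δ = 60.42°  ✓
  (4,7): δ = 23.11°  ✓
  (5,6): δ = 100.21°  ·
  (5,7): δ = 62.90°  ✓
  (6,7): δ = 142.70°  ·
antipodal pairs: 14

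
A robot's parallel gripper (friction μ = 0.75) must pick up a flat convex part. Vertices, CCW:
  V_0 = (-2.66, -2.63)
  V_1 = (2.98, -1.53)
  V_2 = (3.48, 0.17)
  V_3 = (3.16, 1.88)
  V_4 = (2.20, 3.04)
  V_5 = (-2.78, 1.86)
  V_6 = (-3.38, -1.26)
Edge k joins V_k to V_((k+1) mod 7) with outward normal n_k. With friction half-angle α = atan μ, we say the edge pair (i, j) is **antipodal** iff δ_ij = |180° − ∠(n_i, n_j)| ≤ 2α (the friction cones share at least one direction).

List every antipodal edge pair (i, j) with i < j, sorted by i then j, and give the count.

count = 10; pairs: (0,3), (0,4), (0,5), (1,4), (1,5), (1,6), (2,5), (2,6), (3,5), (3,6)

α = atan 0.75 = 36.87°;  2α = 73.74°
n_0 = (+0.1914, -0.9815)
n_1 = (+0.9594, -0.2822)
n_2 = (+0.9829, +0.1839)
n_3 = (+0.7704, +0.6376)
n_4 = (-0.2306, +0.9731)
n_5 = (-0.9820, +0.1888)
n_6 = (-0.8852, -0.4652)
  (0,1): δ = 117.43°  ·
  (0,2): δ = 90.44°  ·
  (0,3): δ = 61.43°  ✓
  (0,4): δ = 2.29°  ✓
  (0,5): δ = 68.08°  ✓
  (0,6): δ = 106.69°  ·
  (1,2): δ = 153.01°  ·
  (1,3): δ = 124.00°  ·
  (1,4): δ = 60.28°  ✓
  (1,5): δ = 5.50°  ✓
  (1,6): δ = 44.11°  ✓
  (2,3): δ = 150.99°  ·
  (2,4): δ = 87.27°  ·
  (2,5): δ = 21.48°  ✓
  (2,6): δ = 17.12°  ✓
  (3,4): δ = 116.28°  ·
  (3,5): δ = 50.50°  ✓
  (3,6): δ = 11.89°  ✓
  (4,5): δ = 114.22°  ·
  (4,6): δ = 75.61°  ·
  (5,6): δ = 141.39°  ·
antipodal pairs: 10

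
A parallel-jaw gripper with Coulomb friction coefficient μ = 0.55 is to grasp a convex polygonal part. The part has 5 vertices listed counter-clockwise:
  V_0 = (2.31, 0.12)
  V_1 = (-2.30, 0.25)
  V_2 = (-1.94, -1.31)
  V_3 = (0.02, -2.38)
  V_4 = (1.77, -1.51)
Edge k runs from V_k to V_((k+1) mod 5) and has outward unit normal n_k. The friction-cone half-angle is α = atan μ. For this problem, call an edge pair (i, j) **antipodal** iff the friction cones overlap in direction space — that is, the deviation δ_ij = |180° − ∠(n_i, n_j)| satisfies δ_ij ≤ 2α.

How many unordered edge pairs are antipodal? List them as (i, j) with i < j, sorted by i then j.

count = 3; pairs: (0,2), (0,3), (1,4)

α = atan 0.55 = 28.81°;  2α = 57.62°
n_0 = (+0.0282, +0.9996)
n_1 = (-0.9744, -0.2249)
n_2 = (-0.4792, -0.8777)
n_3 = (+0.4452, -0.8954)
n_4 = (+0.9493, -0.3145)
  (0,1): δ = 75.39°  ·
  (0,2): δ = 27.02°  ✓
  (0,3): δ = 28.05°  ✓
  (0,4): δ = 73.29°  ·
  (1,2): δ = 131.63°  ·
  (1,3): δ = 76.56°  ·
  (1,4): δ = 31.32°  ✓
  (2,3): δ = 124.94°  ·
  (2,4): δ = 79.70°  ·
  (3,4): δ = 134.76°  ·
antipodal pairs: 3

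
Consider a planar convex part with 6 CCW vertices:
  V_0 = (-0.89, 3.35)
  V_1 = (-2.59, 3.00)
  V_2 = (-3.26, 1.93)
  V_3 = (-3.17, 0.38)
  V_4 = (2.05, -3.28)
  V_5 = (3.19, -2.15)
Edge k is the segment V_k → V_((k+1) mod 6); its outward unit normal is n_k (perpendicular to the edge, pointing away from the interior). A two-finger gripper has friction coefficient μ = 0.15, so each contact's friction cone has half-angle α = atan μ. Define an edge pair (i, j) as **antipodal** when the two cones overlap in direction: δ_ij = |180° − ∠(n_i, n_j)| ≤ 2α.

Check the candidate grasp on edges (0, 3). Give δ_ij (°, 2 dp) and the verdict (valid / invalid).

α = atan 0.15 = 8.53°;  2α = 17.06°
edge 0: e_0 = (-1.70, -0.35);  n_0 = (-0.2017, +0.9795)
edge 3: e_3 = (+5.22, -3.66);  n_3 = (-0.5741, -0.8188)
∠(n_0, n_3) = 133.33°
δ = |180° − 133.33°| = 46.67°
46.67° > 2α = 17.06°  →  invalid

δ = 46.67°, invalid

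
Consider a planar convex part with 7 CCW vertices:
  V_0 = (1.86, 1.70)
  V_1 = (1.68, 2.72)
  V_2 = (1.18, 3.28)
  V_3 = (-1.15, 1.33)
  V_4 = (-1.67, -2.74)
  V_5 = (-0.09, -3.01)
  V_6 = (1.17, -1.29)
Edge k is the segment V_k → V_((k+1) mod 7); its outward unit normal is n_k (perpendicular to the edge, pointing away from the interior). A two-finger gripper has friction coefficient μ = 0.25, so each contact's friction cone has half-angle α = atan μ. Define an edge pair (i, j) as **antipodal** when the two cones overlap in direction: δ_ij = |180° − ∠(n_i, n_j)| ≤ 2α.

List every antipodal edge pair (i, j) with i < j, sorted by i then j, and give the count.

count = 3; pairs: (0,3), (2,5), (3,6)

α = atan 0.25 = 14.04°;  2α = 28.07°
n_0 = (+0.9848, +0.1738)
n_1 = (+0.7459, +0.6660)
n_2 = (-0.6418, +0.7669)
n_3 = (-0.9919, +0.1267)
n_4 = (-0.1684, -0.9857)
n_5 = (+0.8067, -0.5910)
n_6 = (+0.9744, -0.2249)
  (0,1): δ = 148.25°  ·
  (0,2): δ = 60.08°  ·
  (0,3): δ = 17.29°  ✓
  (0,4): δ = 70.29°  ·
  (0,5): δ = 133.77°  ·
  (0,6): δ = 157.00°  ·
  (1,2): δ = 91.83°  ·
  (1,3): δ = 49.04°  ·
  (1,4): δ = 38.54°  ·
  (1,5): δ = 102.01°  ·
  (1,6): δ = 125.25°  ·
  (2,3): δ = 137.21°  ·
  (2,4): δ = 49.62°  ·
  (2,5): δ = 13.85°  ✓
  (2,6): δ = 37.08°  ·
  (3,4): δ = 92.42°  ·
  (3,5): δ = 28.94°  ·
  (3,6): δ = 5.71°  ✓
  (4,5): δ = 116.53°  ·
  (4,6): δ = 93.30°  ·
  (5,6): δ = 156.77°  ·
antipodal pairs: 3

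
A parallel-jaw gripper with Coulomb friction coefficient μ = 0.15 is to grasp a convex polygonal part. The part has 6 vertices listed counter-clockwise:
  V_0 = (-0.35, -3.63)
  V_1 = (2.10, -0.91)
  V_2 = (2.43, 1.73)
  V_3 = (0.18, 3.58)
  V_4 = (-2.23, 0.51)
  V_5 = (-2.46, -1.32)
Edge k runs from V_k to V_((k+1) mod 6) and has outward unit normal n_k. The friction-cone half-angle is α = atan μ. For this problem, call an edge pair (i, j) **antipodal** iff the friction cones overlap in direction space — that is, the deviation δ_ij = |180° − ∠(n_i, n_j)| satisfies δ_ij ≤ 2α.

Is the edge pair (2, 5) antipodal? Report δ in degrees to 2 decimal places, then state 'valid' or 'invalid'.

α = atan 0.15 = 8.53°;  2α = 17.06°
edge 2: e_2 = (-2.25, +1.85);  n_2 = (+0.6351, +0.7724)
edge 5: e_5 = (+2.11, -2.31);  n_5 = (-0.7383, -0.6744)
∠(n_2, n_5) = 171.84°
δ = |180° − 171.84°| = 8.16°
8.16° ≤ 2α = 17.06°  →  valid

δ = 8.16°, valid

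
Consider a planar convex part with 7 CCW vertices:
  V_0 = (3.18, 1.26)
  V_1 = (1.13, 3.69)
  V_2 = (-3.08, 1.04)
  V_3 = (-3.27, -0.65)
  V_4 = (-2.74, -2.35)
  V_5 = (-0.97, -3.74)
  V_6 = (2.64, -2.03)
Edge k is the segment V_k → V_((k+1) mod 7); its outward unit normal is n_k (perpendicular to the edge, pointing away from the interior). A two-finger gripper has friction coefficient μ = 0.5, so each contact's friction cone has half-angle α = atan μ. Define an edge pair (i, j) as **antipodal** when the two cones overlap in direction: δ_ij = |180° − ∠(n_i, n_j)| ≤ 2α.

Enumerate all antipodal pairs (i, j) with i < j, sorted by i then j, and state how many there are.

α = atan 0.5 = 26.57°;  2α = 53.13°
n_0 = (+0.7643, +0.6448)
n_1 = (-0.5327, +0.8463)
n_2 = (-0.9937, +0.1117)
n_3 = (-0.9547, -0.2976)
n_4 = (-0.6176, -0.7865)
n_5 = (+0.4281, -0.9037)
n_6 = (+0.9868, -0.1620)
  (0,1): δ = 97.96°  ·
  (0,2): δ = 46.57°  ✓
  (0,3): δ = 22.84°  ✓
  (0,4): δ = 11.71°  ✓
  (0,5): δ = 75.19°  ·
  (0,6): δ = 130.53°  ·
  (1,2): δ = 128.60°  ·
  (1,3): δ = 104.87°  ·
  (1,4): δ = 70.33°  ·
  (1,5): δ = 6.84°  ✓
  (1,6): δ = 48.49°  ✓
  (2,3): δ = 156.27°  ·
  (2,4): δ = 121.73°  ·
  (2,5): δ = 58.24°  ·
  (2,6): δ = 2.91°  ✓
  (3,4): δ = 145.46°  ·
  (3,5): δ = 81.97°  ·
  (3,6): δ = 26.64°  ✓
  (4,5): δ = 116.51°  ·
  (4,6): δ = 61.18°  ·
  (5,6): δ = 124.67°  ·
antipodal pairs: 7

count = 7; pairs: (0,2), (0,3), (0,4), (1,5), (1,6), (2,6), (3,6)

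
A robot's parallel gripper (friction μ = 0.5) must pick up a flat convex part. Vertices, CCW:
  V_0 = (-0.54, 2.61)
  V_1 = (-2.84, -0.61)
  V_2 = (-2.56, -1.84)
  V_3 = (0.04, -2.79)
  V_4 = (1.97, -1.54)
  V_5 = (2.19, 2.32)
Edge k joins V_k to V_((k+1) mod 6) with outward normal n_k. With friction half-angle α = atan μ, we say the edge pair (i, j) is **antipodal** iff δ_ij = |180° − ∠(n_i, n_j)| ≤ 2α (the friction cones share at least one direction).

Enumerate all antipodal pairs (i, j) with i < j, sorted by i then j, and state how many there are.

count = 5; pairs: (0,3), (0,4), (1,4), (2,5), (3,5)

α = atan 0.5 = 26.57°;  2α = 53.13°
n_0 = (-0.8137, +0.5812)
n_1 = (-0.9751, -0.2220)
n_2 = (-0.3432, -0.9393)
n_3 = (+0.5436, -0.8393)
n_4 = (+0.9984, -0.0569)
n_5 = (+0.1056, +0.9944)
  (0,1): δ = 131.64°  ·
  (0,2): δ = 74.53°  ·
  (0,3): δ = 21.53°  ✓
  (0,4): δ = 32.28°  ✓
  (0,5): δ = 119.47°  ·
  (1,2): δ = 122.90°  ·
  (1,3): δ = 69.89°  ·
  (1,4): δ = 16.09°  ✓
  (1,5): δ = 71.11°  ·
  (2,3): δ = 127.00°  ·
  (2,4): δ = 73.19°  ·
  (2,5): δ = 14.01°  ✓
  (3,4): δ = 126.19°  ·
  (3,5): δ = 38.99°  ✓
  (4,5): δ = 92.80°  ·
antipodal pairs: 5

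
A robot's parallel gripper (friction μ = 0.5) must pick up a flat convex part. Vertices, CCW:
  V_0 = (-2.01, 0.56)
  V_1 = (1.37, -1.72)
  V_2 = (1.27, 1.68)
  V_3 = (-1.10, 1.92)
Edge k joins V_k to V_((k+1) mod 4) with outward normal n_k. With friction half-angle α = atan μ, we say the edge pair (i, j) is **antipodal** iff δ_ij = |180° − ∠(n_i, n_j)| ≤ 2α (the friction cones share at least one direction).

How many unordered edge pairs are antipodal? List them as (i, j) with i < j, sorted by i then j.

α = atan 0.5 = 26.57°;  2α = 53.13°
n_0 = (-0.5592, -0.8290)
n_1 = (+0.9996, +0.0294)
n_2 = (+0.1008, +0.9949)
n_3 = (-0.8311, +0.5561)
  (0,1): δ = 54.31°  ·
  (0,2): δ = 28.22°  ✓
  (0,3): δ = 90.21°  ·
  (1,2): δ = 97.47°  ·
  (1,3): δ = 35.47°  ✓
  (2,3): δ = 118.00°  ·
antipodal pairs: 2

count = 2; pairs: (0,2), (1,3)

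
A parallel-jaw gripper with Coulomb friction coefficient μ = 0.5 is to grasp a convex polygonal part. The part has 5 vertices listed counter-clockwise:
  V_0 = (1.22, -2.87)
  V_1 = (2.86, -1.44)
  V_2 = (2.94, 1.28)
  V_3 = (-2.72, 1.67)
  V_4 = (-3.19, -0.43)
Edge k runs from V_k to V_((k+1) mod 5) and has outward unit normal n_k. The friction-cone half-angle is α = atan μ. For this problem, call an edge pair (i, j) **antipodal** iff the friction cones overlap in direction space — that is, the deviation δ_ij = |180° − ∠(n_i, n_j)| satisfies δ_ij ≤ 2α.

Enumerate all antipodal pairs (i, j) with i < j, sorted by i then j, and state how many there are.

count = 4; pairs: (0,2), (0,3), (1,3), (2,4)

α = atan 0.5 = 26.57°;  2α = 53.13°
n_0 = (+0.6572, -0.7537)
n_1 = (+0.9996, -0.0294)
n_2 = (+0.0687, +0.9976)
n_3 = (-0.9759, +0.2184)
n_4 = (-0.4841, -0.8750)
  (0,1): δ = 132.77°  ·
  (0,2): δ = 45.03°  ✓
  (0,3): δ = 36.30°  ✓
  (0,4): δ = 109.96°  ·
  (1,2): δ = 92.26°  ·
  (1,3): δ = 10.93°  ✓
  (1,4): δ = 62.73°  ·
  (2,3): δ = 98.67°  ·
  (2,4): δ = 25.01°  ✓
  (3,4): δ = 106.34°  ·
antipodal pairs: 4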